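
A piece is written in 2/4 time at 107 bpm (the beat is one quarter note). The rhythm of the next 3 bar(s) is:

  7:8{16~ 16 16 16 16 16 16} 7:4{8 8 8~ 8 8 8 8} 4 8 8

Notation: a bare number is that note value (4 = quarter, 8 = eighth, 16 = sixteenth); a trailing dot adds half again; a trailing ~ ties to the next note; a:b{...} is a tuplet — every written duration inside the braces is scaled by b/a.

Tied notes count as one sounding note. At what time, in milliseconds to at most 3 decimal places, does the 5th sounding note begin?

note 5 onset = 10/7b = 801.068ms

1. 0.0ms @ 0 + 320.427ms (4/7)
2. 320.427ms @ 4/7 + 160.214ms (2/7)
3. 480.641ms @ 6/7 + 160.214ms (2/7)
4. 640.854ms @ 8/7 + 160.214ms (2/7)
5. 801.068ms @ 10/7 + 160.214ms (2/7)
6. 961.282ms @ 12/7 + 160.214ms (2/7)
7. 1121.495ms @ 2 + 160.214ms (2/7)
8. 1281.709ms @ 16/7 + 160.214ms (2/7)
9. 1441.923ms @ 18/7 + 320.427ms (4/7)
10. 1762.35ms @ 22/7 + 160.214ms (2/7)
11. 1922.563ms @ 24/7 + 160.214ms (2/7)
12. 2082.777ms @ 26/7 + 160.214ms (2/7)
13. 2242.991ms @ 4 + 560.748ms (1)
14. 2803.738ms @ 5 + 280.374ms (1/2)
15. 3084.112ms @ 11/2 + 280.374ms (1/2)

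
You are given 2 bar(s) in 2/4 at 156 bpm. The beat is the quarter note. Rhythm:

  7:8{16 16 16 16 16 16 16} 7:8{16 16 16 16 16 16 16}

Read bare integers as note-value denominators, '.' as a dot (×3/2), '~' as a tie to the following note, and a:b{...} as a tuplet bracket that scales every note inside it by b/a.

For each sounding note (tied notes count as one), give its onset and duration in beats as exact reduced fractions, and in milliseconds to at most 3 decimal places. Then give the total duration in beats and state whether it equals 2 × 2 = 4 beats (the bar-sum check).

1) 0.0ms=0b +109.89ms=2/7b
2) 109.89ms=2/7b +109.89ms=2/7b
3) 219.78ms=4/7b +109.89ms=2/7b
4) 329.67ms=6/7b +109.89ms=2/7b
5) 439.56ms=8/7b +109.89ms=2/7b
6) 549.451ms=10/7b +109.89ms=2/7b
7) 659.341ms=12/7b +109.89ms=2/7b
8) 769.231ms=2b +109.89ms=2/7b
9) 879.121ms=16/7b +109.89ms=2/7b
10) 989.011ms=18/7b +109.89ms=2/7b
11) 1098.901ms=20/7b +109.89ms=2/7b
12) 1208.791ms=22/7b +109.89ms=2/7b
13) 1318.681ms=24/7b +109.89ms=2/7b
14) 1428.571ms=26/7b +109.89ms=2/7b
Σ=4b of 4 (156bpm 2/4) — PASS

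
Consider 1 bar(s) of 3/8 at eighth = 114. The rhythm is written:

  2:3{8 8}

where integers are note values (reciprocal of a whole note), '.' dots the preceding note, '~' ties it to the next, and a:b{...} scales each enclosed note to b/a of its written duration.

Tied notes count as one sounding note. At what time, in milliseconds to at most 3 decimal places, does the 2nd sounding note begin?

1. 0.0ms @ 0 + 789.474ms (3/2)
2. 789.474ms @ 3/2 + 789.474ms (3/2)

note 2 onset = 3/2b = 789.474ms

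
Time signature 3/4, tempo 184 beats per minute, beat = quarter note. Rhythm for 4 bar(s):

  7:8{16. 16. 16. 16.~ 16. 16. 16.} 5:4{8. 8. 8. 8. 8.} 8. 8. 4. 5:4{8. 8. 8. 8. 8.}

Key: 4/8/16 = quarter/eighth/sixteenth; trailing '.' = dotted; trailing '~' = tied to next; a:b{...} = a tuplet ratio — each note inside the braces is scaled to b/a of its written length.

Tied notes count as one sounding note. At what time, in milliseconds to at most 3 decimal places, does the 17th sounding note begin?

note 17 onset = 51/5b = 3326.087ms

1. 0.0ms @ 0 + 139.752ms (3/7)
2. 139.752ms @ 3/7 + 139.752ms (3/7)
3. 279.503ms @ 6/7 + 139.752ms (3/7)
4. 419.255ms @ 9/7 + 279.503ms (6/7)
5. 698.758ms @ 15/7 + 139.752ms (3/7)
6. 838.509ms @ 18/7 + 139.752ms (3/7)
7. 978.261ms @ 3 + 195.652ms (3/5)
8. 1173.913ms @ 18/5 + 195.652ms (3/5)
9. 1369.565ms @ 21/5 + 195.652ms (3/5)
10. 1565.217ms @ 24/5 + 195.652ms (3/5)
11. 1760.87ms @ 27/5 + 195.652ms (3/5)
12. 1956.522ms @ 6 + 244.565ms (3/4)
13. 2201.087ms @ 27/4 + 244.565ms (3/4)
14. 2445.652ms @ 15/2 + 489.13ms (3/2)
15. 2934.783ms @ 9 + 195.652ms (3/5)
16. 3130.435ms @ 48/5 + 195.652ms (3/5)
17. 3326.087ms @ 51/5 + 195.652ms (3/5)
18. 3521.739ms @ 54/5 + 195.652ms (3/5)
19. 3717.391ms @ 57/5 + 195.652ms (3/5)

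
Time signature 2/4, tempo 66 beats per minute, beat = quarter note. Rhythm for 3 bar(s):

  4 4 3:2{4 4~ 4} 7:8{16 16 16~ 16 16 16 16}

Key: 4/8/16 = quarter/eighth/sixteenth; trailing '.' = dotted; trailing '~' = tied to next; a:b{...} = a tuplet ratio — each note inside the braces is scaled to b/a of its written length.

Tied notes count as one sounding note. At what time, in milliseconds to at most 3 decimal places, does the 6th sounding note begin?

1. 0.0ms @ 0 + 909.091ms (1)
2. 909.091ms @ 1 + 909.091ms (1)
3. 1818.182ms @ 2 + 606.061ms (2/3)
4. 2424.242ms @ 8/3 + 1212.121ms (4/3)
5. 3636.364ms @ 4 + 259.74ms (2/7)
6. 3896.104ms @ 30/7 + 259.74ms (2/7)
7. 4155.844ms @ 32/7 + 519.481ms (4/7)
8. 4675.325ms @ 36/7 + 259.74ms (2/7)
9. 4935.065ms @ 38/7 + 259.74ms (2/7)
10. 5194.805ms @ 40/7 + 259.74ms (2/7)

note 6 onset = 30/7b = 3896.104ms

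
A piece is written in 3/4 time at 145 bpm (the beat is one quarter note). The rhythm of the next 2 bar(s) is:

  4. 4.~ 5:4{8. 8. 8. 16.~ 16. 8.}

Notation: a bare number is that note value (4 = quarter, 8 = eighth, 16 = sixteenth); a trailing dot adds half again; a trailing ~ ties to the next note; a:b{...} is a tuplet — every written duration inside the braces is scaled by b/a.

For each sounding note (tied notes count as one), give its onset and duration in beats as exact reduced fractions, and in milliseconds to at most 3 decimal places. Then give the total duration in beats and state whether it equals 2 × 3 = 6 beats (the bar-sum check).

1) 0.0ms=0b +620.69ms=3/2b
2) 620.69ms=3/2b +868.966ms=21/10b
3) 1489.655ms=18/5b +248.276ms=3/5b
4) 1737.931ms=21/5b +248.276ms=3/5b
5) 1986.207ms=24/5b +248.276ms=3/5b
6) 2234.483ms=27/5b +248.276ms=3/5b
Σ=6b of 6 (145bpm 3/4) — PASS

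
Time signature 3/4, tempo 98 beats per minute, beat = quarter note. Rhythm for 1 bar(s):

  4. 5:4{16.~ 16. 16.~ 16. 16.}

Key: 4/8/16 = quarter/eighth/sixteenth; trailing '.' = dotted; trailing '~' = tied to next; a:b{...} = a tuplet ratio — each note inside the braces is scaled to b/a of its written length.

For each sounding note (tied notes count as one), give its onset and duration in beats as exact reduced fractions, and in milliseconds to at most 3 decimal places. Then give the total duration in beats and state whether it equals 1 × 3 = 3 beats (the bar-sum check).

1) 0.0ms=0b +918.367ms=3/2b
2) 918.367ms=3/2b +367.347ms=3/5b
3) 1285.714ms=21/10b +367.347ms=3/5b
4) 1653.061ms=27/10b +183.673ms=3/10b
Σ=3b of 3 (98bpm 3/4) — PASS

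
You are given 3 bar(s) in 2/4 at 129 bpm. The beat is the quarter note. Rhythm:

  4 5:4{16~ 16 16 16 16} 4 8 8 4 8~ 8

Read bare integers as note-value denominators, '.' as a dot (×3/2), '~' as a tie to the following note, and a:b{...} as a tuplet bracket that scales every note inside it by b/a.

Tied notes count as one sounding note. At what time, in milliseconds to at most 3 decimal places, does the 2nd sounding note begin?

note 2 onset = 1b = 465.116ms

1. 0.0ms @ 0 + 465.116ms (1)
2. 465.116ms @ 1 + 186.047ms (2/5)
3. 651.163ms @ 7/5 + 93.023ms (1/5)
4. 744.186ms @ 8/5 + 93.023ms (1/5)
5. 837.209ms @ 9/5 + 93.023ms (1/5)
6. 930.233ms @ 2 + 465.116ms (1)
7. 1395.349ms @ 3 + 232.558ms (1/2)
8. 1627.907ms @ 7/2 + 232.558ms (1/2)
9. 1860.465ms @ 4 + 465.116ms (1)
10. 2325.581ms @ 5 + 465.116ms (1)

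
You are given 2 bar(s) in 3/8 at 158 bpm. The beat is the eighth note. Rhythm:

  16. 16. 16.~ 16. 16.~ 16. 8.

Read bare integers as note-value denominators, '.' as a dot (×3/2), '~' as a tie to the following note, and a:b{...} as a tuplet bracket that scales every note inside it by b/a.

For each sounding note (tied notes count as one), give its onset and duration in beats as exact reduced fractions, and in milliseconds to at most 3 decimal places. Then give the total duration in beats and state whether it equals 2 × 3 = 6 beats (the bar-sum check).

1) 0.0ms=0b +284.81ms=3/4b
2) 284.81ms=3/4b +284.81ms=3/4b
3) 569.62ms=3/2b +569.62ms=3/2b
4) 1139.241ms=3b +569.62ms=3/2b
5) 1708.861ms=9/2b +569.62ms=3/2b
Σ=6b of 6 (158bpm 3/8) — PASS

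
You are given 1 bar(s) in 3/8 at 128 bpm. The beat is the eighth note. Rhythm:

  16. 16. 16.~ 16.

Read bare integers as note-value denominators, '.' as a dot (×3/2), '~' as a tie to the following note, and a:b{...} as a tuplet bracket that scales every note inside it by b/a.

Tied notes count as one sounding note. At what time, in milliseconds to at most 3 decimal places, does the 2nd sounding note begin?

note 2 onset = 3/4b = 351.562ms

1. 0.0ms @ 0 + 351.562ms (3/4)
2. 351.562ms @ 3/4 + 351.562ms (3/4)
3. 703.125ms @ 3/2 + 703.125ms (3/2)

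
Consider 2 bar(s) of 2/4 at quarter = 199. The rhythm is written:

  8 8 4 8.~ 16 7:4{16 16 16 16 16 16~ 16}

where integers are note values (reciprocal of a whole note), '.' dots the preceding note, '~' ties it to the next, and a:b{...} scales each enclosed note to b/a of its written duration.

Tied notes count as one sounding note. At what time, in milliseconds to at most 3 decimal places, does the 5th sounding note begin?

note 5 onset = 3b = 904.523ms

1. 0.0ms @ 0 + 150.754ms (1/2)
2. 150.754ms @ 1/2 + 150.754ms (1/2)
3. 301.508ms @ 1 + 301.508ms (1)
4. 603.015ms @ 2 + 301.508ms (1)
5. 904.523ms @ 3 + 43.073ms (1/7)
6. 947.595ms @ 22/7 + 43.073ms (1/7)
7. 990.668ms @ 23/7 + 43.073ms (1/7)
8. 1033.74ms @ 24/7 + 43.073ms (1/7)
9. 1076.813ms @ 25/7 + 43.073ms (1/7)
10. 1119.885ms @ 26/7 + 86.145ms (2/7)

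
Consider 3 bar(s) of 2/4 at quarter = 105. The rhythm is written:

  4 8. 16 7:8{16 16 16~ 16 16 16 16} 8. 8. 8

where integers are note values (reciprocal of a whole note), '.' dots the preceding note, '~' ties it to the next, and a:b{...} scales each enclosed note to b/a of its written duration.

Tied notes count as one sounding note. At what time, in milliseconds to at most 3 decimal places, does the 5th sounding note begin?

1. 0.0ms @ 0 + 571.429ms (1)
2. 571.429ms @ 1 + 428.571ms (3/4)
3. 1000.0ms @ 7/4 + 142.857ms (1/4)
4. 1142.857ms @ 2 + 163.265ms (2/7)
5. 1306.122ms @ 16/7 + 163.265ms (2/7)
6. 1469.388ms @ 18/7 + 326.531ms (4/7)
7. 1795.918ms @ 22/7 + 163.265ms (2/7)
8. 1959.184ms @ 24/7 + 163.265ms (2/7)
9. 2122.449ms @ 26/7 + 163.265ms (2/7)
10. 2285.714ms @ 4 + 428.571ms (3/4)
11. 2714.286ms @ 19/4 + 428.571ms (3/4)
12. 3142.857ms @ 11/2 + 285.714ms (1/2)

note 5 onset = 16/7b = 1306.122ms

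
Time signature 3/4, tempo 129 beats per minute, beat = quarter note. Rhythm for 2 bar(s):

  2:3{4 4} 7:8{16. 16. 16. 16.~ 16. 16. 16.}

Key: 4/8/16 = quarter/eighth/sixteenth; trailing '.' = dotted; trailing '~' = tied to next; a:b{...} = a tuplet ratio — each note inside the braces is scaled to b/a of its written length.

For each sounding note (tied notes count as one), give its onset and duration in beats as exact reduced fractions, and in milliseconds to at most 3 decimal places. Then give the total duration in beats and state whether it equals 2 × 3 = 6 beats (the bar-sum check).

1) 0.0ms=0b +697.674ms=3/2b
2) 697.674ms=3/2b +697.674ms=3/2b
3) 1395.349ms=3b +199.336ms=3/7b
4) 1594.684ms=24/7b +199.336ms=3/7b
5) 1794.02ms=27/7b +199.336ms=3/7b
6) 1993.355ms=30/7b +398.671ms=6/7b
7) 2392.027ms=36/7b +199.336ms=3/7b
8) 2591.362ms=39/7b +199.336ms=3/7b
Σ=6b of 6 (129bpm 3/4) — PASS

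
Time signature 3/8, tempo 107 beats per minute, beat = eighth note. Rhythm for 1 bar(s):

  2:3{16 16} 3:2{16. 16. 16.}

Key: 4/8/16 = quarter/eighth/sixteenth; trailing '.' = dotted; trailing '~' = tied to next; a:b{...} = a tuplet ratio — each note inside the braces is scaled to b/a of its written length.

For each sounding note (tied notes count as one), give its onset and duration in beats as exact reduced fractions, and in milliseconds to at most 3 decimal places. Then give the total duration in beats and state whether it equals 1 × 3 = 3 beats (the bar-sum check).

1) 0.0ms=0b +420.561ms=3/4b
2) 420.561ms=3/4b +420.561ms=3/4b
3) 841.121ms=3/2b +280.374ms=1/2b
4) 1121.495ms=2b +280.374ms=1/2b
5) 1401.869ms=5/2b +280.374ms=1/2b
Σ=3b of 3 (107bpm 3/8) — PASS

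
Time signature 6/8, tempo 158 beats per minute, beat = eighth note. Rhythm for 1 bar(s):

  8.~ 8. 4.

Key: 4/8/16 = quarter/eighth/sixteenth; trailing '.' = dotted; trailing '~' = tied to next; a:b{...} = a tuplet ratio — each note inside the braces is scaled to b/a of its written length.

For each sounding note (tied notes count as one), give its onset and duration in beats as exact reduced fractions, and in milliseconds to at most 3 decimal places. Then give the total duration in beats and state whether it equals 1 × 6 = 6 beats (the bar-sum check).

1) 0.0ms=0b +1139.241ms=3b
2) 1139.241ms=3b +1139.241ms=3b
Σ=6b of 6 (158bpm 6/8) — PASS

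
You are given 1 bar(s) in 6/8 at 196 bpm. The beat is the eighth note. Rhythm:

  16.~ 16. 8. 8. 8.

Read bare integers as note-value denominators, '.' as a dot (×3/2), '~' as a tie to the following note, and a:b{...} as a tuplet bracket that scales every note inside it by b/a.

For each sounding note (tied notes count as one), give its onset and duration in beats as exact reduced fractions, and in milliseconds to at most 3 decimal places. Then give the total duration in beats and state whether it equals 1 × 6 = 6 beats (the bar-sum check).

1) 0.0ms=0b +459.184ms=3/2b
2) 459.184ms=3/2b +459.184ms=3/2b
3) 918.367ms=3b +459.184ms=3/2b
4) 1377.551ms=9/2b +459.184ms=3/2b
Σ=6b of 6 (196bpm 6/8) — PASS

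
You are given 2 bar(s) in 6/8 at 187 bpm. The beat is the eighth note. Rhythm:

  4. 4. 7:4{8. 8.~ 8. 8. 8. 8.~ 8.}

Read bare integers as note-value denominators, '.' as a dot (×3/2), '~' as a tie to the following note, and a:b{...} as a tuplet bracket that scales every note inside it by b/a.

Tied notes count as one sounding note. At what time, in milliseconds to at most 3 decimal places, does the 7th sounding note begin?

note 7 onset = 72/7b = 3300.229ms

1. 0.0ms @ 0 + 962.567ms (3)
2. 962.567ms @ 3 + 962.567ms (3)
3. 1925.134ms @ 6 + 275.019ms (6/7)
4. 2200.153ms @ 48/7 + 550.038ms (12/7)
5. 2750.191ms @ 60/7 + 275.019ms (6/7)
6. 3025.21ms @ 66/7 + 275.019ms (6/7)
7. 3300.229ms @ 72/7 + 550.038ms (12/7)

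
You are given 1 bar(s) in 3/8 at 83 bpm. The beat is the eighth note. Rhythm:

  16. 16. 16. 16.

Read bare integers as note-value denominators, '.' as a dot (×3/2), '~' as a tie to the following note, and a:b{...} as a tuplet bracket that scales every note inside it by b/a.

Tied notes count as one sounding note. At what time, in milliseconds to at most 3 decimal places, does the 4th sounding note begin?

1. 0.0ms @ 0 + 542.169ms (3/4)
2. 542.169ms @ 3/4 + 542.169ms (3/4)
3. 1084.337ms @ 3/2 + 542.169ms (3/4)
4. 1626.506ms @ 9/4 + 542.169ms (3/4)

note 4 onset = 9/4b = 1626.506ms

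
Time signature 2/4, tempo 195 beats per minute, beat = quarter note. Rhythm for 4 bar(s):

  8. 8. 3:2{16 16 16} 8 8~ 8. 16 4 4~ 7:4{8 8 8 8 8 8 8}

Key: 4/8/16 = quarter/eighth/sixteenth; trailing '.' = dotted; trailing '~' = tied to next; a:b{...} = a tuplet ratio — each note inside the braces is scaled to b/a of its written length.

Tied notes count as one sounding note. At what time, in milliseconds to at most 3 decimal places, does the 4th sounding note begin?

note 4 onset = 5/3b = 512.821ms

1. 0.0ms @ 0 + 230.769ms (3/4)
2. 230.769ms @ 3/4 + 230.769ms (3/4)
3. 461.538ms @ 3/2 + 51.282ms (1/6)
4. 512.821ms @ 5/3 + 51.282ms (1/6)
5. 564.103ms @ 11/6 + 51.282ms (1/6)
6. 615.385ms @ 2 + 153.846ms (1/2)
7. 769.231ms @ 5/2 + 384.615ms (5/4)
8. 1153.846ms @ 15/4 + 76.923ms (1/4)
9. 1230.769ms @ 4 + 307.692ms (1)
10. 1538.462ms @ 5 + 395.604ms (9/7)
11. 1934.066ms @ 44/7 + 87.912ms (2/7)
12. 2021.978ms @ 46/7 + 87.912ms (2/7)
13. 2109.89ms @ 48/7 + 87.912ms (2/7)
14. 2197.802ms @ 50/7 + 87.912ms (2/7)
15. 2285.714ms @ 52/7 + 87.912ms (2/7)
16. 2373.626ms @ 54/7 + 87.912ms (2/7)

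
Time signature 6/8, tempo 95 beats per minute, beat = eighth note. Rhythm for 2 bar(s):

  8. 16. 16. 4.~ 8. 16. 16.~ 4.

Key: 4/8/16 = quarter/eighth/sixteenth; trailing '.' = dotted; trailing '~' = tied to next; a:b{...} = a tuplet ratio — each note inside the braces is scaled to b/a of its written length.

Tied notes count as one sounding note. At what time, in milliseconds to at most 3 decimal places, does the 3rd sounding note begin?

1. 0.0ms @ 0 + 947.368ms (3/2)
2. 947.368ms @ 3/2 + 473.684ms (3/4)
3. 1421.053ms @ 9/4 + 473.684ms (3/4)
4. 1894.737ms @ 3 + 2842.105ms (9/2)
5. 4736.842ms @ 15/2 + 473.684ms (3/4)
6. 5210.526ms @ 33/4 + 2368.421ms (15/4)

note 3 onset = 9/4b = 1421.053ms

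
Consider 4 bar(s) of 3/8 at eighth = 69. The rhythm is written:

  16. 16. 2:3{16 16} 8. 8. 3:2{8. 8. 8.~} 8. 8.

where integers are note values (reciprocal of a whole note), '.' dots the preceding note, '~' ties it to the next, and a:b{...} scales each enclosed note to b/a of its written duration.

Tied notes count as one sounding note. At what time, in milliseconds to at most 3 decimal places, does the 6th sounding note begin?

1. 0.0ms @ 0 + 652.174ms (3/4)
2. 652.174ms @ 3/4 + 652.174ms (3/4)
3. 1304.348ms @ 3/2 + 652.174ms (3/4)
4. 1956.522ms @ 9/4 + 652.174ms (3/4)
5. 2608.696ms @ 3 + 1304.348ms (3/2)
6. 3913.043ms @ 9/2 + 1304.348ms (3/2)
7. 5217.391ms @ 6 + 869.565ms (1)
8. 6086.957ms @ 7 + 869.565ms (1)
9. 6956.522ms @ 8 + 2173.913ms (5/2)
10. 9130.435ms @ 21/2 + 1304.348ms (3/2)

note 6 onset = 9/2b = 3913.043ms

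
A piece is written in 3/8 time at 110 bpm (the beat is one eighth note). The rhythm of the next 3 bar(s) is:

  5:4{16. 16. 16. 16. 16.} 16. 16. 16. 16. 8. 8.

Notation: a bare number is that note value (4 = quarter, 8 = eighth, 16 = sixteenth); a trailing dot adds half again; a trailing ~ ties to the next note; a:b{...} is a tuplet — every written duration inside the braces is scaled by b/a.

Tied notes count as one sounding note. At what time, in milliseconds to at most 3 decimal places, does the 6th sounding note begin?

note 6 onset = 3b = 1636.364ms

1. 0.0ms @ 0 + 327.273ms (3/5)
2. 327.273ms @ 3/5 + 327.273ms (3/5)
3. 654.545ms @ 6/5 + 327.273ms (3/5)
4. 981.818ms @ 9/5 + 327.273ms (3/5)
5. 1309.091ms @ 12/5 + 327.273ms (3/5)
6. 1636.364ms @ 3 + 409.091ms (3/4)
7. 2045.455ms @ 15/4 + 409.091ms (3/4)
8. 2454.545ms @ 9/2 + 409.091ms (3/4)
9. 2863.636ms @ 21/4 + 409.091ms (3/4)
10. 3272.727ms @ 6 + 818.182ms (3/2)
11. 4090.909ms @ 15/2 + 818.182ms (3/2)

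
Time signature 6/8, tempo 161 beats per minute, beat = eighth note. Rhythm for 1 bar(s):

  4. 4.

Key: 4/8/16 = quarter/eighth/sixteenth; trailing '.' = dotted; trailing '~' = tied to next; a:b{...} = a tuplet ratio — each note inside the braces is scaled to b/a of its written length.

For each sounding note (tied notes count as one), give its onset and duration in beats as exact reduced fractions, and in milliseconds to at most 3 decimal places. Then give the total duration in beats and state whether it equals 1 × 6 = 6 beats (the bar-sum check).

1) 0.0ms=0b +1118.012ms=3b
2) 1118.012ms=3b +1118.012ms=3b
Σ=6b of 6 (161bpm 6/8) — PASS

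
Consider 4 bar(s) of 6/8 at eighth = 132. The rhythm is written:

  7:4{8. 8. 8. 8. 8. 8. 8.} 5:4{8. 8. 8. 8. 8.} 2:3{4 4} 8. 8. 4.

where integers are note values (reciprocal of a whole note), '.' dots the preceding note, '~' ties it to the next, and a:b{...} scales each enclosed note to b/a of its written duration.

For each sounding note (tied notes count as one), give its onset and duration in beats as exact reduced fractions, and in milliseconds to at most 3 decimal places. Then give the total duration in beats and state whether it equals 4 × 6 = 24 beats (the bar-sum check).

1) 0.0ms=0b +389.61ms=6/7b
2) 389.61ms=6/7b +389.61ms=6/7b
3) 779.221ms=12/7b +389.61ms=6/7b
4) 1168.831ms=18/7b +389.61ms=6/7b
5) 1558.442ms=24/7b +389.61ms=6/7b
6) 1948.052ms=30/7b +389.61ms=6/7b
7) 2337.662ms=36/7b +389.61ms=6/7b
8) 2727.273ms=6b +545.455ms=6/5b
9) 3272.727ms=36/5b +545.455ms=6/5b
10) 3818.182ms=42/5b +545.455ms=6/5b
11) 4363.636ms=48/5b +545.455ms=6/5b
12) 4909.091ms=54/5b +545.455ms=6/5b
13) 5454.545ms=12b +1363.636ms=3b
14) 6818.182ms=15b +1363.636ms=3b
15) 8181.818ms=18b +681.818ms=3/2b
16) 8863.636ms=39/2b +681.818ms=3/2b
17) 9545.455ms=21b +1363.636ms=3b
Σ=24b of 24 (132bpm 6/8) — PASS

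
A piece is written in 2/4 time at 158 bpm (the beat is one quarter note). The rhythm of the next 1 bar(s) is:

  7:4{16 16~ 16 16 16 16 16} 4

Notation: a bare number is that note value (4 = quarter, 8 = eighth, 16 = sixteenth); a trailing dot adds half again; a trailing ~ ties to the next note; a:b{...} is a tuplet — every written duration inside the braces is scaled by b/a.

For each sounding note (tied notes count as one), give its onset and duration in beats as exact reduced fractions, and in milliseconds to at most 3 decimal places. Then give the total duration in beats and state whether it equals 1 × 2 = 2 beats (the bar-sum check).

1) 0.0ms=0b +54.25ms=1/7b
2) 54.25ms=1/7b +108.499ms=2/7b
3) 162.749ms=3/7b +54.25ms=1/7b
4) 216.998ms=4/7b +54.25ms=1/7b
5) 271.248ms=5/7b +54.25ms=1/7b
6) 325.497ms=6/7b +54.25ms=1/7b
7) 379.747ms=1b +379.747ms=1b
Σ=2b of 2 (158bpm 2/4) — PASS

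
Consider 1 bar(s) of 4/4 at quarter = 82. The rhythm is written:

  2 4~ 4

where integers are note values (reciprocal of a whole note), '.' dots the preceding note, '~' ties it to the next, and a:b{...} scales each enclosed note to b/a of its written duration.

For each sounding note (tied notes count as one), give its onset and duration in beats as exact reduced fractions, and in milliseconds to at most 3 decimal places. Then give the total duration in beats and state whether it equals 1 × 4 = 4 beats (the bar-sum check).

1) 0.0ms=0b +1463.415ms=2b
2) 1463.415ms=2b +1463.415ms=2b
Σ=4b of 4 (82bpm 4/4) — PASS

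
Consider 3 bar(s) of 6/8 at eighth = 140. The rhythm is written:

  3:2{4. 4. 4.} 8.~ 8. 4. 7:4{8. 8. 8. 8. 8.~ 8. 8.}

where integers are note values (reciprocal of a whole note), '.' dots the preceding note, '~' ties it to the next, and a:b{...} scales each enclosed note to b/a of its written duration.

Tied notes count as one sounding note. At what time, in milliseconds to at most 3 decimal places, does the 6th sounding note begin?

note 6 onset = 12b = 5142.857ms

1. 0.0ms @ 0 + 857.143ms (2)
2. 857.143ms @ 2 + 857.143ms (2)
3. 1714.286ms @ 4 + 857.143ms (2)
4. 2571.429ms @ 6 + 1285.714ms (3)
5. 3857.143ms @ 9 + 1285.714ms (3)
6. 5142.857ms @ 12 + 367.347ms (6/7)
7. 5510.204ms @ 90/7 + 367.347ms (6/7)
8. 5877.551ms @ 96/7 + 367.347ms (6/7)
9. 6244.898ms @ 102/7 + 367.347ms (6/7)
10. 6612.245ms @ 108/7 + 734.694ms (12/7)
11. 7346.939ms @ 120/7 + 367.347ms (6/7)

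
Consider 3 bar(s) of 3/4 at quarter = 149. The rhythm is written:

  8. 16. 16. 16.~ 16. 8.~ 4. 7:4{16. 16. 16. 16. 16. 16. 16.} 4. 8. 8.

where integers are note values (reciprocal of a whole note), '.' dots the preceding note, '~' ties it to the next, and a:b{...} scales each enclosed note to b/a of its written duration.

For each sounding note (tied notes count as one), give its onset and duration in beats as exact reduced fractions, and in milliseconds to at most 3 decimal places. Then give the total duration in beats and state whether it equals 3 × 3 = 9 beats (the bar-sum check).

1) 0.0ms=0b +302.013ms=3/4b
2) 302.013ms=3/4b +151.007ms=3/8b
3) 453.02ms=9/8b +151.007ms=3/8b
4) 604.027ms=3/2b +302.013ms=3/4b
5) 906.04ms=9/4b +906.04ms=9/4b
6) 1812.081ms=9/2b +86.29ms=3/14b
7) 1898.37ms=33/7b +86.29ms=3/14b
8) 1984.66ms=69/14b +86.29ms=3/14b
9) 2070.949ms=36/7b +86.29ms=3/14b
10) 2157.239ms=75/14b +86.29ms=3/14b
11) 2243.528ms=39/7b +86.29ms=3/14b
12) 2329.818ms=81/14b +86.29ms=3/14b
13) 2416.107ms=6b +604.027ms=3/2b
14) 3020.134ms=15/2b +302.013ms=3/4b
15) 3322.148ms=33/4b +302.013ms=3/4b
Σ=9b of 9 (149bpm 3/4) — PASS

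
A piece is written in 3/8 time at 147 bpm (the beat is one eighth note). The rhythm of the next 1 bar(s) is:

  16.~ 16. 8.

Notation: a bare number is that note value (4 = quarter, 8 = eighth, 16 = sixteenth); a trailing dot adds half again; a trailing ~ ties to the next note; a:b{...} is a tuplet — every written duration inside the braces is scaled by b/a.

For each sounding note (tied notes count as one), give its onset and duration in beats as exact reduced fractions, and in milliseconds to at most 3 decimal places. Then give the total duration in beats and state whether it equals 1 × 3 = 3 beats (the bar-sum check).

1) 0.0ms=0b +612.245ms=3/2b
2) 612.245ms=3/2b +612.245ms=3/2b
Σ=3b of 3 (147bpm 3/8) — PASS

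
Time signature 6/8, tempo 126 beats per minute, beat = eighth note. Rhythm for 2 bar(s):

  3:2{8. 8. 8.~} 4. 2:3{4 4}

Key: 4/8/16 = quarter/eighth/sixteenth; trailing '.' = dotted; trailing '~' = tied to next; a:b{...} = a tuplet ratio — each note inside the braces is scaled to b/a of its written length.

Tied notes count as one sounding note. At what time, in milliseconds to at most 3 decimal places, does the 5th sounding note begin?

note 5 onset = 9b = 4285.714ms

1. 0.0ms @ 0 + 476.19ms (1)
2. 476.19ms @ 1 + 476.19ms (1)
3. 952.381ms @ 2 + 1904.762ms (4)
4. 2857.143ms @ 6 + 1428.571ms (3)
5. 4285.714ms @ 9 + 1428.571ms (3)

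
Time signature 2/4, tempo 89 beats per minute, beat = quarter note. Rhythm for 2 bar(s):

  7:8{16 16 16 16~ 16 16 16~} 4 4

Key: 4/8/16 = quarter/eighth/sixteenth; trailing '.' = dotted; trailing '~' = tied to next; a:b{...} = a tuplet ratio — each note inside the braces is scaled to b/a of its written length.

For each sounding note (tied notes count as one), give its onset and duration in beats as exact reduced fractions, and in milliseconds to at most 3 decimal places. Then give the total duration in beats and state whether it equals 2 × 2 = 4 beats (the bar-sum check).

1) 0.0ms=0b +192.616ms=2/7b
2) 192.616ms=2/7b +192.616ms=2/7b
3) 385.233ms=4/7b +192.616ms=2/7b
4) 577.849ms=6/7b +385.233ms=4/7b
5) 963.082ms=10/7b +192.616ms=2/7b
6) 1155.698ms=12/7b +866.774ms=9/7b
7) 2022.472ms=3b +674.157ms=1b
Σ=4b of 4 (89bpm 2/4) — PASS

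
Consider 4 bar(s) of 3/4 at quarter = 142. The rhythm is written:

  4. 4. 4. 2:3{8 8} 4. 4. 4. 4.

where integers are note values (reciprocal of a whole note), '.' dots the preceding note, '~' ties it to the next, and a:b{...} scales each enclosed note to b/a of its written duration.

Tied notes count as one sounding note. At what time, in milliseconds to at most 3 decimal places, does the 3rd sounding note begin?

1. 0.0ms @ 0 + 633.803ms (3/2)
2. 633.803ms @ 3/2 + 633.803ms (3/2)
3. 1267.606ms @ 3 + 633.803ms (3/2)
4. 1901.408ms @ 9/2 + 316.901ms (3/4)
5. 2218.31ms @ 21/4 + 316.901ms (3/4)
6. 2535.211ms @ 6 + 633.803ms (3/2)
7. 3169.014ms @ 15/2 + 633.803ms (3/2)
8. 3802.817ms @ 9 + 633.803ms (3/2)
9. 4436.62ms @ 21/2 + 633.803ms (3/2)

note 3 onset = 3b = 1267.606ms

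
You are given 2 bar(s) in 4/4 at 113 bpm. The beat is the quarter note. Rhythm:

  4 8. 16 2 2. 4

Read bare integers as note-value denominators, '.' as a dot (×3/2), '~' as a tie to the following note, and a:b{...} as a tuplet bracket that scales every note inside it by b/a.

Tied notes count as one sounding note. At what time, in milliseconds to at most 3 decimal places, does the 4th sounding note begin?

1. 0.0ms @ 0 + 530.973ms (1)
2. 530.973ms @ 1 + 398.23ms (3/4)
3. 929.204ms @ 7/4 + 132.743ms (1/4)
4. 1061.947ms @ 2 + 1061.947ms (2)
5. 2123.894ms @ 4 + 1592.92ms (3)
6. 3716.814ms @ 7 + 530.973ms (1)

note 4 onset = 2b = 1061.947ms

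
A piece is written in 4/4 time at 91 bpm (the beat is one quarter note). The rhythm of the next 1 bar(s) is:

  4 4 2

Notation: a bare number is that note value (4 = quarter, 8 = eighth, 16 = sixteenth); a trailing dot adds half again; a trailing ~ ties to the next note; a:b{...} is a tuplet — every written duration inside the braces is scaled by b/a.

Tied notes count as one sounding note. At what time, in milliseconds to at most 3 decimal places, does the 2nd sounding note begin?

1. 0.0ms @ 0 + 659.341ms (1)
2. 659.341ms @ 1 + 659.341ms (1)
3. 1318.681ms @ 2 + 1318.681ms (2)

note 2 onset = 1b = 659.341ms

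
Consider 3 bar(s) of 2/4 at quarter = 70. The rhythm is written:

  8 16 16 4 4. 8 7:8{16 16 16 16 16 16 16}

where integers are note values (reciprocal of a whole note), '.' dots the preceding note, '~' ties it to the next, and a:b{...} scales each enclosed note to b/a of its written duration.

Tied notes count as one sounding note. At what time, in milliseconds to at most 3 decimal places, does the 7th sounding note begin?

1. 0.0ms @ 0 + 428.571ms (1/2)
2. 428.571ms @ 1/2 + 214.286ms (1/4)
3. 642.857ms @ 3/4 + 214.286ms (1/4)
4. 857.143ms @ 1 + 857.143ms (1)
5. 1714.286ms @ 2 + 1285.714ms (3/2)
6. 3000.0ms @ 7/2 + 428.571ms (1/2)
7. 3428.571ms @ 4 + 244.898ms (2/7)
8. 3673.469ms @ 30/7 + 244.898ms (2/7)
9. 3918.367ms @ 32/7 + 244.898ms (2/7)
10. 4163.265ms @ 34/7 + 244.898ms (2/7)
11. 4408.163ms @ 36/7 + 244.898ms (2/7)
12. 4653.061ms @ 38/7 + 244.898ms (2/7)
13. 4897.959ms @ 40/7 + 244.898ms (2/7)

note 7 onset = 4b = 3428.571ms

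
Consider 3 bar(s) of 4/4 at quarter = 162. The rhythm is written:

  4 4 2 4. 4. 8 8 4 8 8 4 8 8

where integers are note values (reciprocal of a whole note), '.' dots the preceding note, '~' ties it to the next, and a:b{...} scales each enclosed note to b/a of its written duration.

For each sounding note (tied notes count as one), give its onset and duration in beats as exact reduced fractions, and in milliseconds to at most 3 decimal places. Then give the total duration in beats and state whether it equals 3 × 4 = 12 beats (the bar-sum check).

1) 0.0ms=0b +370.37ms=1b
2) 370.37ms=1b +370.37ms=1b
3) 740.741ms=2b +740.741ms=2b
4) 1481.481ms=4b +555.556ms=3/2b
5) 2037.037ms=11/2b +555.556ms=3/2b
6) 2592.593ms=7b +185.185ms=1/2b
7) 2777.778ms=15/2b +185.185ms=1/2b
8) 2962.963ms=8b +370.37ms=1b
9) 3333.333ms=9b +185.185ms=1/2b
10) 3518.519ms=19/2b +185.185ms=1/2b
11) 3703.704ms=10b +370.37ms=1b
12) 4074.074ms=11b +185.185ms=1/2b
13) 4259.259ms=23/2b +185.185ms=1/2b
Σ=12b of 12 (162bpm 4/4) — PASS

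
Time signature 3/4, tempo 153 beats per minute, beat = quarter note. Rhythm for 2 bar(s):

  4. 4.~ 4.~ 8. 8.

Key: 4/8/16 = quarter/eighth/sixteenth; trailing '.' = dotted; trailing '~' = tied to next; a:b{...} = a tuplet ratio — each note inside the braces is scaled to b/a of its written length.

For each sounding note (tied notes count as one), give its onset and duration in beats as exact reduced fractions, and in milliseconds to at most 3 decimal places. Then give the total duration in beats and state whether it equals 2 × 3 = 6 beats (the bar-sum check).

1) 0.0ms=0b +588.235ms=3/2b
2) 588.235ms=3/2b +1470.588ms=15/4b
3) 2058.824ms=21/4b +294.118ms=3/4b
Σ=6b of 6 (153bpm 3/4) — PASS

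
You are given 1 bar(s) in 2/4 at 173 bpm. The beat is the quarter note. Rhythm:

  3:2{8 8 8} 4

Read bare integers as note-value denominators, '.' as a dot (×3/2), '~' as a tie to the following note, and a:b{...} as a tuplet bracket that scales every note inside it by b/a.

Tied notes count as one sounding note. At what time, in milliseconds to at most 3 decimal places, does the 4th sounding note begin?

note 4 onset = 1b = 346.821ms

1. 0.0ms @ 0 + 115.607ms (1/3)
2. 115.607ms @ 1/3 + 115.607ms (1/3)
3. 231.214ms @ 2/3 + 115.607ms (1/3)
4. 346.821ms @ 1 + 346.821ms (1)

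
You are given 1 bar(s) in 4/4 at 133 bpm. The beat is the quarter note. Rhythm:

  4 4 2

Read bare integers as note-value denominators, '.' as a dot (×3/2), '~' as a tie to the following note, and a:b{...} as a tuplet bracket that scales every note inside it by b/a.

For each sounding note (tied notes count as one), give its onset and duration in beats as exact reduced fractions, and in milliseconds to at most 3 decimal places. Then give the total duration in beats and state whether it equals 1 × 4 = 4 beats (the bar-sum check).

1) 0.0ms=0b +451.128ms=1b
2) 451.128ms=1b +451.128ms=1b
3) 902.256ms=2b +902.256ms=2b
Σ=4b of 4 (133bpm 4/4) — PASS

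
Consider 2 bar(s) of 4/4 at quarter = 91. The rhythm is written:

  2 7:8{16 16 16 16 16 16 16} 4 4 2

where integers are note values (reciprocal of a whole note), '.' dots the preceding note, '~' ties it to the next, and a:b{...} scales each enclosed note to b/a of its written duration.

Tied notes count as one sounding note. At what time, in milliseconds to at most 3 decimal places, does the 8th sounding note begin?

1. 0.0ms @ 0 + 1318.681ms (2)
2. 1318.681ms @ 2 + 188.383ms (2/7)
3. 1507.064ms @ 16/7 + 188.383ms (2/7)
4. 1695.447ms @ 18/7 + 188.383ms (2/7)
5. 1883.83ms @ 20/7 + 188.383ms (2/7)
6. 2072.214ms @ 22/7 + 188.383ms (2/7)
7. 2260.597ms @ 24/7 + 188.383ms (2/7)
8. 2448.98ms @ 26/7 + 188.383ms (2/7)
9. 2637.363ms @ 4 + 659.341ms (1)
10. 3296.703ms @ 5 + 659.341ms (1)
11. 3956.044ms @ 6 + 1318.681ms (2)

note 8 onset = 26/7b = 2448.98ms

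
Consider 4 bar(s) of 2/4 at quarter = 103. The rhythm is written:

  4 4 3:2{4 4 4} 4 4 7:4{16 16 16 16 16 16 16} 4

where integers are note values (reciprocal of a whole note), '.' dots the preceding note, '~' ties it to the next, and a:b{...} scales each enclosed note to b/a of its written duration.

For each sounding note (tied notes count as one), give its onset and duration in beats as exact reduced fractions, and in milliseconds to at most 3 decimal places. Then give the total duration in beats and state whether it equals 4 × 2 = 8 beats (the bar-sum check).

1) 0.0ms=0b +582.524ms=1b
2) 582.524ms=1b +582.524ms=1b
3) 1165.049ms=2b +388.35ms=2/3b
4) 1553.398ms=8/3b +388.35ms=2/3b
5) 1941.748ms=10/3b +388.35ms=2/3b
6) 2330.097ms=4b +582.524ms=1b
7) 2912.621ms=5b +582.524ms=1b
8) 3495.146ms=6b +83.218ms=1/7b
9) 3578.363ms=43/7b +83.218ms=1/7b
10) 3661.581ms=44/7b +83.218ms=1/7b
11) 3744.799ms=45/7b +83.218ms=1/7b
12) 3828.017ms=46/7b +83.218ms=1/7b
13) 3911.234ms=47/7b +83.218ms=1/7b
14) 3994.452ms=48/7b +83.218ms=1/7b
15) 4077.67ms=7b +582.524ms=1b
Σ=8b of 8 (103bpm 2/4) — PASS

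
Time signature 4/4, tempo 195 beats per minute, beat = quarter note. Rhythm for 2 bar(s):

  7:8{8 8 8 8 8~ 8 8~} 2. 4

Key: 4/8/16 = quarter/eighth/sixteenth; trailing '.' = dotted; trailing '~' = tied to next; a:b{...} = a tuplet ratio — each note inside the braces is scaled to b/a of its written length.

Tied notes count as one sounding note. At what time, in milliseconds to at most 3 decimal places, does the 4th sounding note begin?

1. 0.0ms @ 0 + 175.824ms (4/7)
2. 175.824ms @ 4/7 + 175.824ms (4/7)
3. 351.648ms @ 8/7 + 175.824ms (4/7)
4. 527.473ms @ 12/7 + 175.824ms (4/7)
5. 703.297ms @ 16/7 + 351.648ms (8/7)
6. 1054.945ms @ 24/7 + 1098.901ms (25/7)
7. 2153.846ms @ 7 + 307.692ms (1)

note 4 onset = 12/7b = 527.473ms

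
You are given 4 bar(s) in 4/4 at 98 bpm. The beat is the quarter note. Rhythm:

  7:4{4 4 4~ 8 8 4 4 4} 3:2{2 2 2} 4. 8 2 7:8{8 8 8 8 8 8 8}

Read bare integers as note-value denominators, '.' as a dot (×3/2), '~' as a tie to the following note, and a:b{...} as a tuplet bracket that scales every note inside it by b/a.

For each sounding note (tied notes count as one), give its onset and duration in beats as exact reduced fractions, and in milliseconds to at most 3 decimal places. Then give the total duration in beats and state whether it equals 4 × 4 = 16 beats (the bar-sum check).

1) 0.0ms=0b +349.854ms=4/7b
2) 349.854ms=4/7b +349.854ms=4/7b
3) 699.708ms=8/7b +524.781ms=6/7b
4) 1224.49ms=2b +174.927ms=2/7b
5) 1399.417ms=16/7b +349.854ms=4/7b
6) 1749.271ms=20/7b +349.854ms=4/7b
7) 2099.125ms=24/7b +349.854ms=4/7b
8) 2448.98ms=4b +816.327ms=4/3b
9) 3265.306ms=16/3b +816.327ms=4/3b
10) 4081.633ms=20/3b +816.327ms=4/3b
11) 4897.959ms=8b +918.367ms=3/2b
12) 5816.327ms=19/2b +306.122ms=1/2b
13) 6122.449ms=10b +1224.49ms=2b
14) 7346.939ms=12b +349.854ms=4/7b
15) 7696.793ms=88/7b +349.854ms=4/7b
16) 8046.647ms=92/7b +349.854ms=4/7b
17) 8396.501ms=96/7b +349.854ms=4/7b
18) 8746.356ms=100/7b +349.854ms=4/7b
19) 9096.21ms=104/7b +349.854ms=4/7b
20) 9446.064ms=108/7b +349.854ms=4/7b
Σ=16b of 16 (98bpm 4/4) — PASS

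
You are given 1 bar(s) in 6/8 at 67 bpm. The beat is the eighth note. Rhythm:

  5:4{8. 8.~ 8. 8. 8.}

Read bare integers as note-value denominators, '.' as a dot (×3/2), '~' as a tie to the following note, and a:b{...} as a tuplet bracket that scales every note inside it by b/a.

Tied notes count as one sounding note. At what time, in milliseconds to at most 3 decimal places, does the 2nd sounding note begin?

1. 0.0ms @ 0 + 1074.627ms (6/5)
2. 1074.627ms @ 6/5 + 2149.254ms (12/5)
3. 3223.881ms @ 18/5 + 1074.627ms (6/5)
4. 4298.507ms @ 24/5 + 1074.627ms (6/5)

note 2 onset = 6/5b = 1074.627ms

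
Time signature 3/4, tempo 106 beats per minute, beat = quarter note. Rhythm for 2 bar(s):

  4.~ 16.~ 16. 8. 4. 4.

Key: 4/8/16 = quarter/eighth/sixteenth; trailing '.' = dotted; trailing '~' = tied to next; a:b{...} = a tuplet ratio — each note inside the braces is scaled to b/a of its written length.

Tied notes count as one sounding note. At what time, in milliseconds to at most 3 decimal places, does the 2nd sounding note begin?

note 2 onset = 9/4b = 1273.585ms

1. 0.0ms @ 0 + 1273.585ms (9/4)
2. 1273.585ms @ 9/4 + 424.528ms (3/4)
3. 1698.113ms @ 3 + 849.057ms (3/2)
4. 2547.17ms @ 9/2 + 849.057ms (3/2)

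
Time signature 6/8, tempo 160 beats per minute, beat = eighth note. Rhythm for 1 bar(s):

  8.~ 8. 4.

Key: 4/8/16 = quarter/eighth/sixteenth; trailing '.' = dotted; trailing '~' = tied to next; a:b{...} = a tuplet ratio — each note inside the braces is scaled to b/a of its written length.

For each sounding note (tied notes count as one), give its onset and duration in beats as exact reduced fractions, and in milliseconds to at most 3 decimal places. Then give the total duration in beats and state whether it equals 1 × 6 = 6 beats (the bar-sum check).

1) 0.0ms=0b +1125.0ms=3b
2) 1125.0ms=3b +1125.0ms=3b
Σ=6b of 6 (160bpm 6/8) — PASS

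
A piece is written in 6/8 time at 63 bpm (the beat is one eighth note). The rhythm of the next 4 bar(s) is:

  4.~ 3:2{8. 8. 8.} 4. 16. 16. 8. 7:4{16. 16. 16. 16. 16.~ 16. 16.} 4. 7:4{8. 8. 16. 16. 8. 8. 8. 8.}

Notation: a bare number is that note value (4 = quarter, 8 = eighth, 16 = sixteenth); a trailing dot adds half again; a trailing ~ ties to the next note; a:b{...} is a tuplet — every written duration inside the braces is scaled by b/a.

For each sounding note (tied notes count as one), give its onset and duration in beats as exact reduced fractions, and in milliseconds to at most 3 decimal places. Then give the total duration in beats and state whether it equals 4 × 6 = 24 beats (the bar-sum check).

1) 0.0ms=0b +3809.524ms=4b
2) 3809.524ms=4b +952.381ms=1b
3) 4761.905ms=5b +952.381ms=1b
4) 5714.286ms=6b +2857.143ms=3b
5) 8571.429ms=9b +714.286ms=3/4b
6) 9285.714ms=39/4b +714.286ms=3/4b
7) 10000.0ms=21/2b +1428.571ms=3/2b
8) 11428.571ms=12b +408.163ms=3/7b
9) 11836.735ms=87/7b +408.163ms=3/7b
10) 12244.898ms=90/7b +408.163ms=3/7b
11) 12653.061ms=93/7b +408.163ms=3/7b
12) 13061.224ms=96/7b +816.327ms=6/7b
13) 13877.551ms=102/7b +408.163ms=3/7b
14) 14285.714ms=15b +2857.143ms=3b
15) 17142.857ms=18b +816.327ms=6/7b
16) 17959.184ms=132/7b +816.327ms=6/7b
17) 18775.51ms=138/7b +408.163ms=3/7b
18) 19183.673ms=141/7b +408.163ms=3/7b
19) 19591.837ms=144/7b +816.327ms=6/7b
20) 20408.163ms=150/7b +816.327ms=6/7b
21) 21224.49ms=156/7b +816.327ms=6/7b
22) 22040.816ms=162/7b +816.327ms=6/7b
Σ=24b of 24 (63bpm 6/8) — PASS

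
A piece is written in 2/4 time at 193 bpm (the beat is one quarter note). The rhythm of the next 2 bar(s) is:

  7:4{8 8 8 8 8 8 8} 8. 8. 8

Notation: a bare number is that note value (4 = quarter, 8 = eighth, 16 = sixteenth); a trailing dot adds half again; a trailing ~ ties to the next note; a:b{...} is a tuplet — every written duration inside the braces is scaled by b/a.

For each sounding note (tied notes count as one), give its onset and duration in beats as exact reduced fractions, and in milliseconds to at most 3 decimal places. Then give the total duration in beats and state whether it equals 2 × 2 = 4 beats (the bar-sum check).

1) 0.0ms=0b +88.823ms=2/7b
2) 88.823ms=2/7b +88.823ms=2/7b
3) 177.646ms=4/7b +88.823ms=2/7b
4) 266.469ms=6/7b +88.823ms=2/7b
5) 355.292ms=8/7b +88.823ms=2/7b
6) 444.115ms=10/7b +88.823ms=2/7b
7) 532.939ms=12/7b +88.823ms=2/7b
8) 621.762ms=2b +233.161ms=3/4b
9) 854.922ms=11/4b +233.161ms=3/4b
10) 1088.083ms=7/2b +155.44ms=1/2b
Σ=4b of 4 (193bpm 2/4) — PASS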